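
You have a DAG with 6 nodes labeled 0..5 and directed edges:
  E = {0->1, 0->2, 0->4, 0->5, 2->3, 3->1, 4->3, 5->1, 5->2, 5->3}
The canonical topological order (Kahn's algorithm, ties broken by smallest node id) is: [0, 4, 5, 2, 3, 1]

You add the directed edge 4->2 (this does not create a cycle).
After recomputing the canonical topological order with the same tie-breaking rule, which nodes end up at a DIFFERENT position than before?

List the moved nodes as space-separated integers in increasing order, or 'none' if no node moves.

Old toposort: [0, 4, 5, 2, 3, 1]
Added edge 4->2
Recompute Kahn (smallest-id tiebreak):
  initial in-degrees: [0, 3, 3, 3, 1, 1]
  ready (indeg=0): [0]
  pop 0: indeg[1]->2; indeg[2]->2; indeg[4]->0; indeg[5]->0 | ready=[4, 5] | order so far=[0]
  pop 4: indeg[2]->1; indeg[3]->2 | ready=[5] | order so far=[0, 4]
  pop 5: indeg[1]->1; indeg[2]->0; indeg[3]->1 | ready=[2] | order so far=[0, 4, 5]
  pop 2: indeg[3]->0 | ready=[3] | order so far=[0, 4, 5, 2]
  pop 3: indeg[1]->0 | ready=[1] | order so far=[0, 4, 5, 2, 3]
  pop 1: no out-edges | ready=[] | order so far=[0, 4, 5, 2, 3, 1]
New canonical toposort: [0, 4, 5, 2, 3, 1]
Compare positions:
  Node 0: index 0 -> 0 (same)
  Node 1: index 5 -> 5 (same)
  Node 2: index 3 -> 3 (same)
  Node 3: index 4 -> 4 (same)
  Node 4: index 1 -> 1 (same)
  Node 5: index 2 -> 2 (same)
Nodes that changed position: none

Answer: none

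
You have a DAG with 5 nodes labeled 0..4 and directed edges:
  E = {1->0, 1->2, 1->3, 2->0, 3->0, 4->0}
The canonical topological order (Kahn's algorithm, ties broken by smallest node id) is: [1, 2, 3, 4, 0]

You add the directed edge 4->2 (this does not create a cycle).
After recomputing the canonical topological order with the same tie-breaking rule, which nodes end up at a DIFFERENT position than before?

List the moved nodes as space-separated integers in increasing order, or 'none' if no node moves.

Answer: 2 3 4

Derivation:
Old toposort: [1, 2, 3, 4, 0]
Added edge 4->2
Recompute Kahn (smallest-id tiebreak):
  initial in-degrees: [4, 0, 2, 1, 0]
  ready (indeg=0): [1, 4]
  pop 1: indeg[0]->3; indeg[2]->1; indeg[3]->0 | ready=[3, 4] | order so far=[1]
  pop 3: indeg[0]->2 | ready=[4] | order so far=[1, 3]
  pop 4: indeg[0]->1; indeg[2]->0 | ready=[2] | order so far=[1, 3, 4]
  pop 2: indeg[0]->0 | ready=[0] | order so far=[1, 3, 4, 2]
  pop 0: no out-edges | ready=[] | order so far=[1, 3, 4, 2, 0]
New canonical toposort: [1, 3, 4, 2, 0]
Compare positions:
  Node 0: index 4 -> 4 (same)
  Node 1: index 0 -> 0 (same)
  Node 2: index 1 -> 3 (moved)
  Node 3: index 2 -> 1 (moved)
  Node 4: index 3 -> 2 (moved)
Nodes that changed position: 2 3 4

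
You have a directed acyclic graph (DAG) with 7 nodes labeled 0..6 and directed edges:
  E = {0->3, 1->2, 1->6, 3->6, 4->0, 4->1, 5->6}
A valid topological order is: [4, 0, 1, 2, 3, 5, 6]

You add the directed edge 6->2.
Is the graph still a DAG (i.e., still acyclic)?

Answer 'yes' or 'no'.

Answer: yes

Derivation:
Given toposort: [4, 0, 1, 2, 3, 5, 6]
Position of 6: index 6; position of 2: index 3
New edge 6->2: backward (u after v in old order)
Backward edge: old toposort is now invalid. Check if this creates a cycle.
Does 2 already reach 6? Reachable from 2: [2]. NO -> still a DAG (reorder needed).
Still a DAG? yes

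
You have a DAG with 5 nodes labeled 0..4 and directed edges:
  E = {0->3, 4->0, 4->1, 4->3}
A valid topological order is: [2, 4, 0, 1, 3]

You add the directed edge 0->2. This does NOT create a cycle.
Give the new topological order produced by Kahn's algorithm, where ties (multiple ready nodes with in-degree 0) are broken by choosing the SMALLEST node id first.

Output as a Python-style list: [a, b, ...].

Old toposort: [2, 4, 0, 1, 3]
Added edge: 0->2
Position of 0 (2) > position of 2 (0). Must reorder: 0 must now come before 2.
Run Kahn's algorithm (break ties by smallest node id):
  initial in-degrees: [1, 1, 1, 2, 0]
  ready (indeg=0): [4]
  pop 4: indeg[0]->0; indeg[1]->0; indeg[3]->1 | ready=[0, 1] | order so far=[4]
  pop 0: indeg[2]->0; indeg[3]->0 | ready=[1, 2, 3] | order so far=[4, 0]
  pop 1: no out-edges | ready=[2, 3] | order so far=[4, 0, 1]
  pop 2: no out-edges | ready=[3] | order so far=[4, 0, 1, 2]
  pop 3: no out-edges | ready=[] | order so far=[4, 0, 1, 2, 3]
  Result: [4, 0, 1, 2, 3]

Answer: [4, 0, 1, 2, 3]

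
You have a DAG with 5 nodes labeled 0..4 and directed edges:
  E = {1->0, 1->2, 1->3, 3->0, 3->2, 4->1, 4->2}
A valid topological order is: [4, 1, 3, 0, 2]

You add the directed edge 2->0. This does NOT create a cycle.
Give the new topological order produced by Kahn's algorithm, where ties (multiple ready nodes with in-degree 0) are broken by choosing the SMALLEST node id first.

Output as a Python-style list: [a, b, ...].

Old toposort: [4, 1, 3, 0, 2]
Added edge: 2->0
Position of 2 (4) > position of 0 (3). Must reorder: 2 must now come before 0.
Run Kahn's algorithm (break ties by smallest node id):
  initial in-degrees: [3, 1, 3, 1, 0]
  ready (indeg=0): [4]
  pop 4: indeg[1]->0; indeg[2]->2 | ready=[1] | order so far=[4]
  pop 1: indeg[0]->2; indeg[2]->1; indeg[3]->0 | ready=[3] | order so far=[4, 1]
  pop 3: indeg[0]->1; indeg[2]->0 | ready=[2] | order so far=[4, 1, 3]
  pop 2: indeg[0]->0 | ready=[0] | order so far=[4, 1, 3, 2]
  pop 0: no out-edges | ready=[] | order so far=[4, 1, 3, 2, 0]
  Result: [4, 1, 3, 2, 0]

Answer: [4, 1, 3, 2, 0]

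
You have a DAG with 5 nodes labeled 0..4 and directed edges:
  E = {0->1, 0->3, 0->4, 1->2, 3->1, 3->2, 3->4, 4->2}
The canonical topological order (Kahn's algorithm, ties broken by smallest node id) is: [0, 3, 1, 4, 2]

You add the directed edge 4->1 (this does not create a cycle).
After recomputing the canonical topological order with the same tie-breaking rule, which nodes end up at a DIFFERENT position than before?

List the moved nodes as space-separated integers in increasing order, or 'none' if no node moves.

Answer: 1 4

Derivation:
Old toposort: [0, 3, 1, 4, 2]
Added edge 4->1
Recompute Kahn (smallest-id tiebreak):
  initial in-degrees: [0, 3, 3, 1, 2]
  ready (indeg=0): [0]
  pop 0: indeg[1]->2; indeg[3]->0; indeg[4]->1 | ready=[3] | order so far=[0]
  pop 3: indeg[1]->1; indeg[2]->2; indeg[4]->0 | ready=[4] | order so far=[0, 3]
  pop 4: indeg[1]->0; indeg[2]->1 | ready=[1] | order so far=[0, 3, 4]
  pop 1: indeg[2]->0 | ready=[2] | order so far=[0, 3, 4, 1]
  pop 2: no out-edges | ready=[] | order so far=[0, 3, 4, 1, 2]
New canonical toposort: [0, 3, 4, 1, 2]
Compare positions:
  Node 0: index 0 -> 0 (same)
  Node 1: index 2 -> 3 (moved)
  Node 2: index 4 -> 4 (same)
  Node 3: index 1 -> 1 (same)
  Node 4: index 3 -> 2 (moved)
Nodes that changed position: 1 4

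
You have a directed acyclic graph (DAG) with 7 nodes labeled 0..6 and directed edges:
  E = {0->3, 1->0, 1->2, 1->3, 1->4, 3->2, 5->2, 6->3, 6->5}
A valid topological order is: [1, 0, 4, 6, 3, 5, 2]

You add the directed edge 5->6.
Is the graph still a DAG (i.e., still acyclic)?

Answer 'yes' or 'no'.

Answer: no

Derivation:
Given toposort: [1, 0, 4, 6, 3, 5, 2]
Position of 5: index 5; position of 6: index 3
New edge 5->6: backward (u after v in old order)
Backward edge: old toposort is now invalid. Check if this creates a cycle.
Does 6 already reach 5? Reachable from 6: [2, 3, 5, 6]. YES -> cycle!
Still a DAG? no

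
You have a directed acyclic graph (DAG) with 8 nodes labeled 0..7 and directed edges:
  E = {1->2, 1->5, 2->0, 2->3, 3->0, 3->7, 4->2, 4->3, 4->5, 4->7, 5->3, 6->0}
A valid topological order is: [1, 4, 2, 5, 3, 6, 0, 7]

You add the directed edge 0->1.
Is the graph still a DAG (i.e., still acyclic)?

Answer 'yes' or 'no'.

Answer: no

Derivation:
Given toposort: [1, 4, 2, 5, 3, 6, 0, 7]
Position of 0: index 6; position of 1: index 0
New edge 0->1: backward (u after v in old order)
Backward edge: old toposort is now invalid. Check if this creates a cycle.
Does 1 already reach 0? Reachable from 1: [0, 1, 2, 3, 5, 7]. YES -> cycle!
Still a DAG? no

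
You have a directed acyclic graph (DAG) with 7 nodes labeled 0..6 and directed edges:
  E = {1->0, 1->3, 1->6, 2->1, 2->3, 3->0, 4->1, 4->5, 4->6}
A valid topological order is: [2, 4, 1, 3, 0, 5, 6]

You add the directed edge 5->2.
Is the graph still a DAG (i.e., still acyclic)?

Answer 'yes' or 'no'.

Answer: yes

Derivation:
Given toposort: [2, 4, 1, 3, 0, 5, 6]
Position of 5: index 5; position of 2: index 0
New edge 5->2: backward (u after v in old order)
Backward edge: old toposort is now invalid. Check if this creates a cycle.
Does 2 already reach 5? Reachable from 2: [0, 1, 2, 3, 6]. NO -> still a DAG (reorder needed).
Still a DAG? yes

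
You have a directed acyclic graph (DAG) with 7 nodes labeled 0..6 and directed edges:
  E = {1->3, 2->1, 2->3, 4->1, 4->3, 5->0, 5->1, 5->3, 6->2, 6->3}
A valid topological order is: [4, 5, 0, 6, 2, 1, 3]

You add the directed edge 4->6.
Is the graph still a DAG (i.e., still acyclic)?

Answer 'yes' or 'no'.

Answer: yes

Derivation:
Given toposort: [4, 5, 0, 6, 2, 1, 3]
Position of 4: index 0; position of 6: index 3
New edge 4->6: forward
Forward edge: respects the existing order. Still a DAG, same toposort still valid.
Still a DAG? yes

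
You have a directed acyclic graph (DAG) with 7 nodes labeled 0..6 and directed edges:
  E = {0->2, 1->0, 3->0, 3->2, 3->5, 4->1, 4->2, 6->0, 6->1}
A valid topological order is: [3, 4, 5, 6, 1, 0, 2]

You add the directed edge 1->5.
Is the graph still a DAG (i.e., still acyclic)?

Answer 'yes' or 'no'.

Answer: yes

Derivation:
Given toposort: [3, 4, 5, 6, 1, 0, 2]
Position of 1: index 4; position of 5: index 2
New edge 1->5: backward (u after v in old order)
Backward edge: old toposort is now invalid. Check if this creates a cycle.
Does 5 already reach 1? Reachable from 5: [5]. NO -> still a DAG (reorder needed).
Still a DAG? yes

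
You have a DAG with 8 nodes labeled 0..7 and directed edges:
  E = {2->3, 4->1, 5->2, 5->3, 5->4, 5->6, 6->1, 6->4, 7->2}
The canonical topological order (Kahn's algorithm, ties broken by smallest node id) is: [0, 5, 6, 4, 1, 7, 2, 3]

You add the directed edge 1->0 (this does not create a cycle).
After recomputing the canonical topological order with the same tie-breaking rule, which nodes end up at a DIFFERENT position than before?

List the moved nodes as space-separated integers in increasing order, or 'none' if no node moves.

Old toposort: [0, 5, 6, 4, 1, 7, 2, 3]
Added edge 1->0
Recompute Kahn (smallest-id tiebreak):
  initial in-degrees: [1, 2, 2, 2, 2, 0, 1, 0]
  ready (indeg=0): [5, 7]
  pop 5: indeg[2]->1; indeg[3]->1; indeg[4]->1; indeg[6]->0 | ready=[6, 7] | order so far=[5]
  pop 6: indeg[1]->1; indeg[4]->0 | ready=[4, 7] | order so far=[5, 6]
  pop 4: indeg[1]->0 | ready=[1, 7] | order so far=[5, 6, 4]
  pop 1: indeg[0]->0 | ready=[0, 7] | order so far=[5, 6, 4, 1]
  pop 0: no out-edges | ready=[7] | order so far=[5, 6, 4, 1, 0]
  pop 7: indeg[2]->0 | ready=[2] | order so far=[5, 6, 4, 1, 0, 7]
  pop 2: indeg[3]->0 | ready=[3] | order so far=[5, 6, 4, 1, 0, 7, 2]
  pop 3: no out-edges | ready=[] | order so far=[5, 6, 4, 1, 0, 7, 2, 3]
New canonical toposort: [5, 6, 4, 1, 0, 7, 2, 3]
Compare positions:
  Node 0: index 0 -> 4 (moved)
  Node 1: index 4 -> 3 (moved)
  Node 2: index 6 -> 6 (same)
  Node 3: index 7 -> 7 (same)
  Node 4: index 3 -> 2 (moved)
  Node 5: index 1 -> 0 (moved)
  Node 6: index 2 -> 1 (moved)
  Node 7: index 5 -> 5 (same)
Nodes that changed position: 0 1 4 5 6

Answer: 0 1 4 5 6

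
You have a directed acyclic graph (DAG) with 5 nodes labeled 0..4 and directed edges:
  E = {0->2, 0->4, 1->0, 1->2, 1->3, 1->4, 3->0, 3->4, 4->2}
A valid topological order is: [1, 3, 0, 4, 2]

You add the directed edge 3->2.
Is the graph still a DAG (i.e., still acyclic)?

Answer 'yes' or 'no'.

Given toposort: [1, 3, 0, 4, 2]
Position of 3: index 1; position of 2: index 4
New edge 3->2: forward
Forward edge: respects the existing order. Still a DAG, same toposort still valid.
Still a DAG? yes

Answer: yes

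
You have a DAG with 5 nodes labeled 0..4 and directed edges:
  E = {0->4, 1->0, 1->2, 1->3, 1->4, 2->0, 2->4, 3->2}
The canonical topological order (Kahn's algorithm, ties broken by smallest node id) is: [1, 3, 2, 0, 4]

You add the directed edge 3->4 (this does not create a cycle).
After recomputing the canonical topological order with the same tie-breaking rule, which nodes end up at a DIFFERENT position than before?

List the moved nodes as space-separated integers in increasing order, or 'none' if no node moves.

Answer: none

Derivation:
Old toposort: [1, 3, 2, 0, 4]
Added edge 3->4
Recompute Kahn (smallest-id tiebreak):
  initial in-degrees: [2, 0, 2, 1, 4]
  ready (indeg=0): [1]
  pop 1: indeg[0]->1; indeg[2]->1; indeg[3]->0; indeg[4]->3 | ready=[3] | order so far=[1]
  pop 3: indeg[2]->0; indeg[4]->2 | ready=[2] | order so far=[1, 3]
  pop 2: indeg[0]->0; indeg[4]->1 | ready=[0] | order so far=[1, 3, 2]
  pop 0: indeg[4]->0 | ready=[4] | order so far=[1, 3, 2, 0]
  pop 4: no out-edges | ready=[] | order so far=[1, 3, 2, 0, 4]
New canonical toposort: [1, 3, 2, 0, 4]
Compare positions:
  Node 0: index 3 -> 3 (same)
  Node 1: index 0 -> 0 (same)
  Node 2: index 2 -> 2 (same)
  Node 3: index 1 -> 1 (same)
  Node 4: index 4 -> 4 (same)
Nodes that changed position: none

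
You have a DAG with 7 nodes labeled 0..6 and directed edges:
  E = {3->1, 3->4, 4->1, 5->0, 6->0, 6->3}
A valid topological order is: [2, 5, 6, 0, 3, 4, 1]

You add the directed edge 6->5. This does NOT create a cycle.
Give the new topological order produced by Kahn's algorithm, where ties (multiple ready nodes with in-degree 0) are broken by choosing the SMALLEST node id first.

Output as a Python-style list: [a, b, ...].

Answer: [2, 6, 3, 4, 1, 5, 0]

Derivation:
Old toposort: [2, 5, 6, 0, 3, 4, 1]
Added edge: 6->5
Position of 6 (2) > position of 5 (1). Must reorder: 6 must now come before 5.
Run Kahn's algorithm (break ties by smallest node id):
  initial in-degrees: [2, 2, 0, 1, 1, 1, 0]
  ready (indeg=0): [2, 6]
  pop 2: no out-edges | ready=[6] | order so far=[2]
  pop 6: indeg[0]->1; indeg[3]->0; indeg[5]->0 | ready=[3, 5] | order so far=[2, 6]
  pop 3: indeg[1]->1; indeg[4]->0 | ready=[4, 5] | order so far=[2, 6, 3]
  pop 4: indeg[1]->0 | ready=[1, 5] | order so far=[2, 6, 3, 4]
  pop 1: no out-edges | ready=[5] | order so far=[2, 6, 3, 4, 1]
  pop 5: indeg[0]->0 | ready=[0] | order so far=[2, 6, 3, 4, 1, 5]
  pop 0: no out-edges | ready=[] | order so far=[2, 6, 3, 4, 1, 5, 0]
  Result: [2, 6, 3, 4, 1, 5, 0]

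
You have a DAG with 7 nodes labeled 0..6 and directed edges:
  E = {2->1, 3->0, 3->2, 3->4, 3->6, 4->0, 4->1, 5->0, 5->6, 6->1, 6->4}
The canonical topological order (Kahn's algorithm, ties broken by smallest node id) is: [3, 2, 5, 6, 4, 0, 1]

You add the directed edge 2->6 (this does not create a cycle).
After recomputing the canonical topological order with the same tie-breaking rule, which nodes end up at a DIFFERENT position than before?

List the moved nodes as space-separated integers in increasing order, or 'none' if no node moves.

Old toposort: [3, 2, 5, 6, 4, 0, 1]
Added edge 2->6
Recompute Kahn (smallest-id tiebreak):
  initial in-degrees: [3, 3, 1, 0, 2, 0, 3]
  ready (indeg=0): [3, 5]
  pop 3: indeg[0]->2; indeg[2]->0; indeg[4]->1; indeg[6]->2 | ready=[2, 5] | order so far=[3]
  pop 2: indeg[1]->2; indeg[6]->1 | ready=[5] | order so far=[3, 2]
  pop 5: indeg[0]->1; indeg[6]->0 | ready=[6] | order so far=[3, 2, 5]
  pop 6: indeg[1]->1; indeg[4]->0 | ready=[4] | order so far=[3, 2, 5, 6]
  pop 4: indeg[0]->0; indeg[1]->0 | ready=[0, 1] | order so far=[3, 2, 5, 6, 4]
  pop 0: no out-edges | ready=[1] | order so far=[3, 2, 5, 6, 4, 0]
  pop 1: no out-edges | ready=[] | order so far=[3, 2, 5, 6, 4, 0, 1]
New canonical toposort: [3, 2, 5, 6, 4, 0, 1]
Compare positions:
  Node 0: index 5 -> 5 (same)
  Node 1: index 6 -> 6 (same)
  Node 2: index 1 -> 1 (same)
  Node 3: index 0 -> 0 (same)
  Node 4: index 4 -> 4 (same)
  Node 5: index 2 -> 2 (same)
  Node 6: index 3 -> 3 (same)
Nodes that changed position: none

Answer: none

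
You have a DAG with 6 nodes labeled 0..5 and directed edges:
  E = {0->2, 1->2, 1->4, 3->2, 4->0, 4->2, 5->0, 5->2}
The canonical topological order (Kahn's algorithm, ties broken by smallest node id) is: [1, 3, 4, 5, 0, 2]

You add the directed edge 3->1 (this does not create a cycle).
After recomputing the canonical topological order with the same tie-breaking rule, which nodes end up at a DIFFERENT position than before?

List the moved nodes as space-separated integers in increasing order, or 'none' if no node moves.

Old toposort: [1, 3, 4, 5, 0, 2]
Added edge 3->1
Recompute Kahn (smallest-id tiebreak):
  initial in-degrees: [2, 1, 5, 0, 1, 0]
  ready (indeg=0): [3, 5]
  pop 3: indeg[1]->0; indeg[2]->4 | ready=[1, 5] | order so far=[3]
  pop 1: indeg[2]->3; indeg[4]->0 | ready=[4, 5] | order so far=[3, 1]
  pop 4: indeg[0]->1; indeg[2]->2 | ready=[5] | order so far=[3, 1, 4]
  pop 5: indeg[0]->0; indeg[2]->1 | ready=[0] | order so far=[3, 1, 4, 5]
  pop 0: indeg[2]->0 | ready=[2] | order so far=[3, 1, 4, 5, 0]
  pop 2: no out-edges | ready=[] | order so far=[3, 1, 4, 5, 0, 2]
New canonical toposort: [3, 1, 4, 5, 0, 2]
Compare positions:
  Node 0: index 4 -> 4 (same)
  Node 1: index 0 -> 1 (moved)
  Node 2: index 5 -> 5 (same)
  Node 3: index 1 -> 0 (moved)
  Node 4: index 2 -> 2 (same)
  Node 5: index 3 -> 3 (same)
Nodes that changed position: 1 3

Answer: 1 3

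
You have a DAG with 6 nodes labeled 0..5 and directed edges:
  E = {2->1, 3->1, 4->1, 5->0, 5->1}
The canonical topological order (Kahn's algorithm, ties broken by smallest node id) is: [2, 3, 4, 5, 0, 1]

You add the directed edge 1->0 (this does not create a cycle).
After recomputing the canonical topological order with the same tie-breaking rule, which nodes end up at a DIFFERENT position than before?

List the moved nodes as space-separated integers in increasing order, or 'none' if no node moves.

Old toposort: [2, 3, 4, 5, 0, 1]
Added edge 1->0
Recompute Kahn (smallest-id tiebreak):
  initial in-degrees: [2, 4, 0, 0, 0, 0]
  ready (indeg=0): [2, 3, 4, 5]
  pop 2: indeg[1]->3 | ready=[3, 4, 5] | order so far=[2]
  pop 3: indeg[1]->2 | ready=[4, 5] | order so far=[2, 3]
  pop 4: indeg[1]->1 | ready=[5] | order so far=[2, 3, 4]
  pop 5: indeg[0]->1; indeg[1]->0 | ready=[1] | order so far=[2, 3, 4, 5]
  pop 1: indeg[0]->0 | ready=[0] | order so far=[2, 3, 4, 5, 1]
  pop 0: no out-edges | ready=[] | order so far=[2, 3, 4, 5, 1, 0]
New canonical toposort: [2, 3, 4, 5, 1, 0]
Compare positions:
  Node 0: index 4 -> 5 (moved)
  Node 1: index 5 -> 4 (moved)
  Node 2: index 0 -> 0 (same)
  Node 3: index 1 -> 1 (same)
  Node 4: index 2 -> 2 (same)
  Node 5: index 3 -> 3 (same)
Nodes that changed position: 0 1

Answer: 0 1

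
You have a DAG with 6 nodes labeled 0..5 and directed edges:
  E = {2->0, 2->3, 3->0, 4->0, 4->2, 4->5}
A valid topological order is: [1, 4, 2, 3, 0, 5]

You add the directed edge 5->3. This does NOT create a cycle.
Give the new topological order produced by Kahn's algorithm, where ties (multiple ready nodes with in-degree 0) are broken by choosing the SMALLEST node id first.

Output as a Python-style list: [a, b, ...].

Old toposort: [1, 4, 2, 3, 0, 5]
Added edge: 5->3
Position of 5 (5) > position of 3 (3). Must reorder: 5 must now come before 3.
Run Kahn's algorithm (break ties by smallest node id):
  initial in-degrees: [3, 0, 1, 2, 0, 1]
  ready (indeg=0): [1, 4]
  pop 1: no out-edges | ready=[4] | order so far=[1]
  pop 4: indeg[0]->2; indeg[2]->0; indeg[5]->0 | ready=[2, 5] | order so far=[1, 4]
  pop 2: indeg[0]->1; indeg[3]->1 | ready=[5] | order so far=[1, 4, 2]
  pop 5: indeg[3]->0 | ready=[3] | order so far=[1, 4, 2, 5]
  pop 3: indeg[0]->0 | ready=[0] | order so far=[1, 4, 2, 5, 3]
  pop 0: no out-edges | ready=[] | order so far=[1, 4, 2, 5, 3, 0]
  Result: [1, 4, 2, 5, 3, 0]

Answer: [1, 4, 2, 5, 3, 0]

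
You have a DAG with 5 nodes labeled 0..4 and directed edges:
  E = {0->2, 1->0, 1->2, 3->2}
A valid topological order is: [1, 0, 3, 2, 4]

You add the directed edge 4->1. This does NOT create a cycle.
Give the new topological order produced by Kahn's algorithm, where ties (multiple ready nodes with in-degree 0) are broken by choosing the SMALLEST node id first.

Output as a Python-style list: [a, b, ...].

Answer: [3, 4, 1, 0, 2]

Derivation:
Old toposort: [1, 0, 3, 2, 4]
Added edge: 4->1
Position of 4 (4) > position of 1 (0). Must reorder: 4 must now come before 1.
Run Kahn's algorithm (break ties by smallest node id):
  initial in-degrees: [1, 1, 3, 0, 0]
  ready (indeg=0): [3, 4]
  pop 3: indeg[2]->2 | ready=[4] | order so far=[3]
  pop 4: indeg[1]->0 | ready=[1] | order so far=[3, 4]
  pop 1: indeg[0]->0; indeg[2]->1 | ready=[0] | order so far=[3, 4, 1]
  pop 0: indeg[2]->0 | ready=[2] | order so far=[3, 4, 1, 0]
  pop 2: no out-edges | ready=[] | order so far=[3, 4, 1, 0, 2]
  Result: [3, 4, 1, 0, 2]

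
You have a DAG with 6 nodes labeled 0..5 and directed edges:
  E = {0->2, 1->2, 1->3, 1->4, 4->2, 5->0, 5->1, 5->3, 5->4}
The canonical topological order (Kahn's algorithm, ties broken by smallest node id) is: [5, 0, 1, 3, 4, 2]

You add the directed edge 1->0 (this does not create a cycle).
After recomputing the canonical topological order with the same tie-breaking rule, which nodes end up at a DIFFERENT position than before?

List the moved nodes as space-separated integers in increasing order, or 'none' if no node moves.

Old toposort: [5, 0, 1, 3, 4, 2]
Added edge 1->0
Recompute Kahn (smallest-id tiebreak):
  initial in-degrees: [2, 1, 3, 2, 2, 0]
  ready (indeg=0): [5]
  pop 5: indeg[0]->1; indeg[1]->0; indeg[3]->1; indeg[4]->1 | ready=[1] | order so far=[5]
  pop 1: indeg[0]->0; indeg[2]->2; indeg[3]->0; indeg[4]->0 | ready=[0, 3, 4] | order so far=[5, 1]
  pop 0: indeg[2]->1 | ready=[3, 4] | order so far=[5, 1, 0]
  pop 3: no out-edges | ready=[4] | order so far=[5, 1, 0, 3]
  pop 4: indeg[2]->0 | ready=[2] | order so far=[5, 1, 0, 3, 4]
  pop 2: no out-edges | ready=[] | order so far=[5, 1, 0, 3, 4, 2]
New canonical toposort: [5, 1, 0, 3, 4, 2]
Compare positions:
  Node 0: index 1 -> 2 (moved)
  Node 1: index 2 -> 1 (moved)
  Node 2: index 5 -> 5 (same)
  Node 3: index 3 -> 3 (same)
  Node 4: index 4 -> 4 (same)
  Node 5: index 0 -> 0 (same)
Nodes that changed position: 0 1

Answer: 0 1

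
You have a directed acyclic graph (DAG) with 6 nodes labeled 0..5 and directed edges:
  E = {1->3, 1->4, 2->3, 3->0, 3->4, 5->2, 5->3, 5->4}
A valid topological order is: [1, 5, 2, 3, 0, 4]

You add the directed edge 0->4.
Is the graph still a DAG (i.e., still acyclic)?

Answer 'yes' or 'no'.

Given toposort: [1, 5, 2, 3, 0, 4]
Position of 0: index 4; position of 4: index 5
New edge 0->4: forward
Forward edge: respects the existing order. Still a DAG, same toposort still valid.
Still a DAG? yes

Answer: yes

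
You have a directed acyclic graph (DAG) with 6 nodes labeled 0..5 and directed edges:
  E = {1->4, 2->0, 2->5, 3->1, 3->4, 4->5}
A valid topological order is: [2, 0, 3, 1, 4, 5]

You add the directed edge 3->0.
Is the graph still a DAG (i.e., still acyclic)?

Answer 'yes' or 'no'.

Given toposort: [2, 0, 3, 1, 4, 5]
Position of 3: index 2; position of 0: index 1
New edge 3->0: backward (u after v in old order)
Backward edge: old toposort is now invalid. Check if this creates a cycle.
Does 0 already reach 3? Reachable from 0: [0]. NO -> still a DAG (reorder needed).
Still a DAG? yes

Answer: yes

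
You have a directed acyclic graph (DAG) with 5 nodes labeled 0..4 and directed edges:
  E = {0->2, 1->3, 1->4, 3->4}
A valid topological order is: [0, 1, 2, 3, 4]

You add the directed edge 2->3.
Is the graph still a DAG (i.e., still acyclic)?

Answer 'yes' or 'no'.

Given toposort: [0, 1, 2, 3, 4]
Position of 2: index 2; position of 3: index 3
New edge 2->3: forward
Forward edge: respects the existing order. Still a DAG, same toposort still valid.
Still a DAG? yes

Answer: yes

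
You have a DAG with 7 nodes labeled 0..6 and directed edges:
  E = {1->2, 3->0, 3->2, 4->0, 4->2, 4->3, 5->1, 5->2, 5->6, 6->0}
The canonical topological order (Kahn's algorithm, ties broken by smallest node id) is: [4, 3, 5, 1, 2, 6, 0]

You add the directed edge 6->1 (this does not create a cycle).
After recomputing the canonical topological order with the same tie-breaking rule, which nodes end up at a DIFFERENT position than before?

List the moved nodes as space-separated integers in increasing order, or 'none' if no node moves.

Answer: 0 1 2 6

Derivation:
Old toposort: [4, 3, 5, 1, 2, 6, 0]
Added edge 6->1
Recompute Kahn (smallest-id tiebreak):
  initial in-degrees: [3, 2, 4, 1, 0, 0, 1]
  ready (indeg=0): [4, 5]
  pop 4: indeg[0]->2; indeg[2]->3; indeg[3]->0 | ready=[3, 5] | order so far=[4]
  pop 3: indeg[0]->1; indeg[2]->2 | ready=[5] | order so far=[4, 3]
  pop 5: indeg[1]->1; indeg[2]->1; indeg[6]->0 | ready=[6] | order so far=[4, 3, 5]
  pop 6: indeg[0]->0; indeg[1]->0 | ready=[0, 1] | order so far=[4, 3, 5, 6]
  pop 0: no out-edges | ready=[1] | order so far=[4, 3, 5, 6, 0]
  pop 1: indeg[2]->0 | ready=[2] | order so far=[4, 3, 5, 6, 0, 1]
  pop 2: no out-edges | ready=[] | order so far=[4, 3, 5, 6, 0, 1, 2]
New canonical toposort: [4, 3, 5, 6, 0, 1, 2]
Compare positions:
  Node 0: index 6 -> 4 (moved)
  Node 1: index 3 -> 5 (moved)
  Node 2: index 4 -> 6 (moved)
  Node 3: index 1 -> 1 (same)
  Node 4: index 0 -> 0 (same)
  Node 5: index 2 -> 2 (same)
  Node 6: index 5 -> 3 (moved)
Nodes that changed position: 0 1 2 6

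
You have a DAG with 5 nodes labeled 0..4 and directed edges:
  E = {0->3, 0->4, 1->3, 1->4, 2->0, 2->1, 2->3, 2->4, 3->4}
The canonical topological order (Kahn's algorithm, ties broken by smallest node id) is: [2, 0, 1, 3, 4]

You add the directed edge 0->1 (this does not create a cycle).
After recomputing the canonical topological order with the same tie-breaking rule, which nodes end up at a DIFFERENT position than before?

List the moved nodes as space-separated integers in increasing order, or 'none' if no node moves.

Old toposort: [2, 0, 1, 3, 4]
Added edge 0->1
Recompute Kahn (smallest-id tiebreak):
  initial in-degrees: [1, 2, 0, 3, 4]
  ready (indeg=0): [2]
  pop 2: indeg[0]->0; indeg[1]->1; indeg[3]->2; indeg[4]->3 | ready=[0] | order so far=[2]
  pop 0: indeg[1]->0; indeg[3]->1; indeg[4]->2 | ready=[1] | order so far=[2, 0]
  pop 1: indeg[3]->0; indeg[4]->1 | ready=[3] | order so far=[2, 0, 1]
  pop 3: indeg[4]->0 | ready=[4] | order so far=[2, 0, 1, 3]
  pop 4: no out-edges | ready=[] | order so far=[2, 0, 1, 3, 4]
New canonical toposort: [2, 0, 1, 3, 4]
Compare positions:
  Node 0: index 1 -> 1 (same)
  Node 1: index 2 -> 2 (same)
  Node 2: index 0 -> 0 (same)
  Node 3: index 3 -> 3 (same)
  Node 4: index 4 -> 4 (same)
Nodes that changed position: none

Answer: none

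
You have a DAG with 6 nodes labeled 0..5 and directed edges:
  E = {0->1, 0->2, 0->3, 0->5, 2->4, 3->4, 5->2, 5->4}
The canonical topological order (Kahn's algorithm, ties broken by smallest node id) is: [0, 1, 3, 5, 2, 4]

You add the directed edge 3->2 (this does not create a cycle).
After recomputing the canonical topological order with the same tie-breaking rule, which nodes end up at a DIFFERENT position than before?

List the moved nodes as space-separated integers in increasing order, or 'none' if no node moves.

Old toposort: [0, 1, 3, 5, 2, 4]
Added edge 3->2
Recompute Kahn (smallest-id tiebreak):
  initial in-degrees: [0, 1, 3, 1, 3, 1]
  ready (indeg=0): [0]
  pop 0: indeg[1]->0; indeg[2]->2; indeg[3]->0; indeg[5]->0 | ready=[1, 3, 5] | order so far=[0]
  pop 1: no out-edges | ready=[3, 5] | order so far=[0, 1]
  pop 3: indeg[2]->1; indeg[4]->2 | ready=[5] | order so far=[0, 1, 3]
  pop 5: indeg[2]->0; indeg[4]->1 | ready=[2] | order so far=[0, 1, 3, 5]
  pop 2: indeg[4]->0 | ready=[4] | order so far=[0, 1, 3, 5, 2]
  pop 4: no out-edges | ready=[] | order so far=[0, 1, 3, 5, 2, 4]
New canonical toposort: [0, 1, 3, 5, 2, 4]
Compare positions:
  Node 0: index 0 -> 0 (same)
  Node 1: index 1 -> 1 (same)
  Node 2: index 4 -> 4 (same)
  Node 3: index 2 -> 2 (same)
  Node 4: index 5 -> 5 (same)
  Node 5: index 3 -> 3 (same)
Nodes that changed position: none

Answer: none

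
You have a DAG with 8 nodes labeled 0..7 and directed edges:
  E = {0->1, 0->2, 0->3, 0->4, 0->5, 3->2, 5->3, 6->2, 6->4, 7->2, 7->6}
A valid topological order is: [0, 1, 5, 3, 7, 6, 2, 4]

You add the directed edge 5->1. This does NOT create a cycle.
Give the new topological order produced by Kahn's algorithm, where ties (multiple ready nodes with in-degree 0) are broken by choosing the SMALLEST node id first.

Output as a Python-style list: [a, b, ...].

Answer: [0, 5, 1, 3, 7, 6, 2, 4]

Derivation:
Old toposort: [0, 1, 5, 3, 7, 6, 2, 4]
Added edge: 5->1
Position of 5 (2) > position of 1 (1). Must reorder: 5 must now come before 1.
Run Kahn's algorithm (break ties by smallest node id):
  initial in-degrees: [0, 2, 4, 2, 2, 1, 1, 0]
  ready (indeg=0): [0, 7]
  pop 0: indeg[1]->1; indeg[2]->3; indeg[3]->1; indeg[4]->1; indeg[5]->0 | ready=[5, 7] | order so far=[0]
  pop 5: indeg[1]->0; indeg[3]->0 | ready=[1, 3, 7] | order so far=[0, 5]
  pop 1: no out-edges | ready=[3, 7] | order so far=[0, 5, 1]
  pop 3: indeg[2]->2 | ready=[7] | order so far=[0, 5, 1, 3]
  pop 7: indeg[2]->1; indeg[6]->0 | ready=[6] | order so far=[0, 5, 1, 3, 7]
  pop 6: indeg[2]->0; indeg[4]->0 | ready=[2, 4] | order so far=[0, 5, 1, 3, 7, 6]
  pop 2: no out-edges | ready=[4] | order so far=[0, 5, 1, 3, 7, 6, 2]
  pop 4: no out-edges | ready=[] | order so far=[0, 5, 1, 3, 7, 6, 2, 4]
  Result: [0, 5, 1, 3, 7, 6, 2, 4]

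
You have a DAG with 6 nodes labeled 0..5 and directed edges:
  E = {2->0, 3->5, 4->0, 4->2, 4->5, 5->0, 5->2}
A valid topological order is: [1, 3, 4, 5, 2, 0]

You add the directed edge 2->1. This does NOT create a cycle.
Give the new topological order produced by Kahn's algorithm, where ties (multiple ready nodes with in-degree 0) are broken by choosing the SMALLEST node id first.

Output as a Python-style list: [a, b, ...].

Old toposort: [1, 3, 4, 5, 2, 0]
Added edge: 2->1
Position of 2 (4) > position of 1 (0). Must reorder: 2 must now come before 1.
Run Kahn's algorithm (break ties by smallest node id):
  initial in-degrees: [3, 1, 2, 0, 0, 2]
  ready (indeg=0): [3, 4]
  pop 3: indeg[5]->1 | ready=[4] | order so far=[3]
  pop 4: indeg[0]->2; indeg[2]->1; indeg[5]->0 | ready=[5] | order so far=[3, 4]
  pop 5: indeg[0]->1; indeg[2]->0 | ready=[2] | order so far=[3, 4, 5]
  pop 2: indeg[0]->0; indeg[1]->0 | ready=[0, 1] | order so far=[3, 4, 5, 2]
  pop 0: no out-edges | ready=[1] | order so far=[3, 4, 5, 2, 0]
  pop 1: no out-edges | ready=[] | order so far=[3, 4, 5, 2, 0, 1]
  Result: [3, 4, 5, 2, 0, 1]

Answer: [3, 4, 5, 2, 0, 1]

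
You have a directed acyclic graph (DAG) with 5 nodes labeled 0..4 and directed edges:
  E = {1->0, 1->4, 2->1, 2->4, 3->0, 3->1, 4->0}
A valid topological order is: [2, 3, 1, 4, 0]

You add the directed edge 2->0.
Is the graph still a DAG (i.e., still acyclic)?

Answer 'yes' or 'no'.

Given toposort: [2, 3, 1, 4, 0]
Position of 2: index 0; position of 0: index 4
New edge 2->0: forward
Forward edge: respects the existing order. Still a DAG, same toposort still valid.
Still a DAG? yes

Answer: yes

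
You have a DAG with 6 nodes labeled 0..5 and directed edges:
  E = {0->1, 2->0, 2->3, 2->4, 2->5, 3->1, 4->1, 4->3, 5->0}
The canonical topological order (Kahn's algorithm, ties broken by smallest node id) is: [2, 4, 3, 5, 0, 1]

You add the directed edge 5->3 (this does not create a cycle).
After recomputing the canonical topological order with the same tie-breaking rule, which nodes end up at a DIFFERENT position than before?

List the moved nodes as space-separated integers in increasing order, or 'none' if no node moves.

Old toposort: [2, 4, 3, 5, 0, 1]
Added edge 5->3
Recompute Kahn (smallest-id tiebreak):
  initial in-degrees: [2, 3, 0, 3, 1, 1]
  ready (indeg=0): [2]
  pop 2: indeg[0]->1; indeg[3]->2; indeg[4]->0; indeg[5]->0 | ready=[4, 5] | order so far=[2]
  pop 4: indeg[1]->2; indeg[3]->1 | ready=[5] | order so far=[2, 4]
  pop 5: indeg[0]->0; indeg[3]->0 | ready=[0, 3] | order so far=[2, 4, 5]
  pop 0: indeg[1]->1 | ready=[3] | order so far=[2, 4, 5, 0]
  pop 3: indeg[1]->0 | ready=[1] | order so far=[2, 4, 5, 0, 3]
  pop 1: no out-edges | ready=[] | order so far=[2, 4, 5, 0, 3, 1]
New canonical toposort: [2, 4, 5, 0, 3, 1]
Compare positions:
  Node 0: index 4 -> 3 (moved)
  Node 1: index 5 -> 5 (same)
  Node 2: index 0 -> 0 (same)
  Node 3: index 2 -> 4 (moved)
  Node 4: index 1 -> 1 (same)
  Node 5: index 3 -> 2 (moved)
Nodes that changed position: 0 3 5

Answer: 0 3 5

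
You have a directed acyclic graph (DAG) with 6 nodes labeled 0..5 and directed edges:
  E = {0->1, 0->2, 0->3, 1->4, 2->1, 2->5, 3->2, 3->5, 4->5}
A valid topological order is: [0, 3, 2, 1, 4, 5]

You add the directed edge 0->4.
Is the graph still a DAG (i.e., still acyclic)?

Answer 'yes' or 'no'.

Given toposort: [0, 3, 2, 1, 4, 5]
Position of 0: index 0; position of 4: index 4
New edge 0->4: forward
Forward edge: respects the existing order. Still a DAG, same toposort still valid.
Still a DAG? yes

Answer: yes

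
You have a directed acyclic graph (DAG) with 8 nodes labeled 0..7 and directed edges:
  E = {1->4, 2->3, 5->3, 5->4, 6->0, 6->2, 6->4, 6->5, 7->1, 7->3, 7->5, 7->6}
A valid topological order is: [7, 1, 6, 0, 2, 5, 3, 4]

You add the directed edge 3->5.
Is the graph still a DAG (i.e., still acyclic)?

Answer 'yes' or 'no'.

Given toposort: [7, 1, 6, 0, 2, 5, 3, 4]
Position of 3: index 6; position of 5: index 5
New edge 3->5: backward (u after v in old order)
Backward edge: old toposort is now invalid. Check if this creates a cycle.
Does 5 already reach 3? Reachable from 5: [3, 4, 5]. YES -> cycle!
Still a DAG? no

Answer: no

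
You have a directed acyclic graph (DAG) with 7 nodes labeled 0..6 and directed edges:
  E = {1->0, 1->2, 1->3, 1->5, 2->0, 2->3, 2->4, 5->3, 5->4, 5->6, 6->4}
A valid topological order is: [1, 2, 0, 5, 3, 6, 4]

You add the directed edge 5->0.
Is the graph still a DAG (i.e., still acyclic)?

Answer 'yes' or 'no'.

Answer: yes

Derivation:
Given toposort: [1, 2, 0, 5, 3, 6, 4]
Position of 5: index 3; position of 0: index 2
New edge 5->0: backward (u after v in old order)
Backward edge: old toposort is now invalid. Check if this creates a cycle.
Does 0 already reach 5? Reachable from 0: [0]. NO -> still a DAG (reorder needed).
Still a DAG? yes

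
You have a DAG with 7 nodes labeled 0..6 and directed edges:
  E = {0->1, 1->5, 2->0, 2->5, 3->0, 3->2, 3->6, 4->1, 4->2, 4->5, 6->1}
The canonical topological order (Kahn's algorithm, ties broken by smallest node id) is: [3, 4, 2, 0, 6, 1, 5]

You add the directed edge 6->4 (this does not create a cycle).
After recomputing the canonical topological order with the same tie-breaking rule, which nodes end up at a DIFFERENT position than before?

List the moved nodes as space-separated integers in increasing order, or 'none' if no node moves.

Answer: 0 2 4 6

Derivation:
Old toposort: [3, 4, 2, 0, 6, 1, 5]
Added edge 6->4
Recompute Kahn (smallest-id tiebreak):
  initial in-degrees: [2, 3, 2, 0, 1, 3, 1]
  ready (indeg=0): [3]
  pop 3: indeg[0]->1; indeg[2]->1; indeg[6]->0 | ready=[6] | order so far=[3]
  pop 6: indeg[1]->2; indeg[4]->0 | ready=[4] | order so far=[3, 6]
  pop 4: indeg[1]->1; indeg[2]->0; indeg[5]->2 | ready=[2] | order so far=[3, 6, 4]
  pop 2: indeg[0]->0; indeg[5]->1 | ready=[0] | order so far=[3, 6, 4, 2]
  pop 0: indeg[1]->0 | ready=[1] | order so far=[3, 6, 4, 2, 0]
  pop 1: indeg[5]->0 | ready=[5] | order so far=[3, 6, 4, 2, 0, 1]
  pop 5: no out-edges | ready=[] | order so far=[3, 6, 4, 2, 0, 1, 5]
New canonical toposort: [3, 6, 4, 2, 0, 1, 5]
Compare positions:
  Node 0: index 3 -> 4 (moved)
  Node 1: index 5 -> 5 (same)
  Node 2: index 2 -> 3 (moved)
  Node 3: index 0 -> 0 (same)
  Node 4: index 1 -> 2 (moved)
  Node 5: index 6 -> 6 (same)
  Node 6: index 4 -> 1 (moved)
Nodes that changed position: 0 2 4 6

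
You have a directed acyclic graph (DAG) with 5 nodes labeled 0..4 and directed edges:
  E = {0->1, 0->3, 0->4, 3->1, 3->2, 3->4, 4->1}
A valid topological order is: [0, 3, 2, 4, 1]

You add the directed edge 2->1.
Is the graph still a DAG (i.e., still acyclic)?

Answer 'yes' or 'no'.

Given toposort: [0, 3, 2, 4, 1]
Position of 2: index 2; position of 1: index 4
New edge 2->1: forward
Forward edge: respects the existing order. Still a DAG, same toposort still valid.
Still a DAG? yes

Answer: yes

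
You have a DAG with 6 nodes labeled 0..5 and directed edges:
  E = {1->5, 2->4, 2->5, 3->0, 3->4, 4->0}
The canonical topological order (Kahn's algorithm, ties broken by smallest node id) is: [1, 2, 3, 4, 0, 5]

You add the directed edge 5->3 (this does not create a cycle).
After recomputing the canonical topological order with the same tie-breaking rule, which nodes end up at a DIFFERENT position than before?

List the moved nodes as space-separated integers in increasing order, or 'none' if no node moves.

Old toposort: [1, 2, 3, 4, 0, 5]
Added edge 5->3
Recompute Kahn (smallest-id tiebreak):
  initial in-degrees: [2, 0, 0, 1, 2, 2]
  ready (indeg=0): [1, 2]
  pop 1: indeg[5]->1 | ready=[2] | order so far=[1]
  pop 2: indeg[4]->1; indeg[5]->0 | ready=[5] | order so far=[1, 2]
  pop 5: indeg[3]->0 | ready=[3] | order so far=[1, 2, 5]
  pop 3: indeg[0]->1; indeg[4]->0 | ready=[4] | order so far=[1, 2, 5, 3]
  pop 4: indeg[0]->0 | ready=[0] | order so far=[1, 2, 5, 3, 4]
  pop 0: no out-edges | ready=[] | order so far=[1, 2, 5, 3, 4, 0]
New canonical toposort: [1, 2, 5, 3, 4, 0]
Compare positions:
  Node 0: index 4 -> 5 (moved)
  Node 1: index 0 -> 0 (same)
  Node 2: index 1 -> 1 (same)
  Node 3: index 2 -> 3 (moved)
  Node 4: index 3 -> 4 (moved)
  Node 5: index 5 -> 2 (moved)
Nodes that changed position: 0 3 4 5

Answer: 0 3 4 5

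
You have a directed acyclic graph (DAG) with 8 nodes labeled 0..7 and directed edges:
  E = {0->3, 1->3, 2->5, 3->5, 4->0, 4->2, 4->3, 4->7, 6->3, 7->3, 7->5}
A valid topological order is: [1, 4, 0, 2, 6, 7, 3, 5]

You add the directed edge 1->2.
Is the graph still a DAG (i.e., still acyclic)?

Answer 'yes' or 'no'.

Given toposort: [1, 4, 0, 2, 6, 7, 3, 5]
Position of 1: index 0; position of 2: index 3
New edge 1->2: forward
Forward edge: respects the existing order. Still a DAG, same toposort still valid.
Still a DAG? yes

Answer: yes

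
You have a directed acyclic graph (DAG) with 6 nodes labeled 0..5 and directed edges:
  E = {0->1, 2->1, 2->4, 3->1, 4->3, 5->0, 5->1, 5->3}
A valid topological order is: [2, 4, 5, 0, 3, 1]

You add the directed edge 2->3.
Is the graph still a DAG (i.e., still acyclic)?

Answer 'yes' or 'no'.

Answer: yes

Derivation:
Given toposort: [2, 4, 5, 0, 3, 1]
Position of 2: index 0; position of 3: index 4
New edge 2->3: forward
Forward edge: respects the existing order. Still a DAG, same toposort still valid.
Still a DAG? yes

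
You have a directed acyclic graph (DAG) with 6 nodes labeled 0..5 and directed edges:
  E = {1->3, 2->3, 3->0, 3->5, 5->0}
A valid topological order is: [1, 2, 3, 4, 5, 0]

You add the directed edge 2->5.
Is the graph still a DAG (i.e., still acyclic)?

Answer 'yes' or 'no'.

Given toposort: [1, 2, 3, 4, 5, 0]
Position of 2: index 1; position of 5: index 4
New edge 2->5: forward
Forward edge: respects the existing order. Still a DAG, same toposort still valid.
Still a DAG? yes

Answer: yes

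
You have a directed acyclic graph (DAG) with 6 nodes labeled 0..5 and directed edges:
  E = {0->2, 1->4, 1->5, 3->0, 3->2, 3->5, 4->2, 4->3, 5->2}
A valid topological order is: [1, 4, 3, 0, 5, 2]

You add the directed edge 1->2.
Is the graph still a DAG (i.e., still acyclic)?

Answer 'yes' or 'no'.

Given toposort: [1, 4, 3, 0, 5, 2]
Position of 1: index 0; position of 2: index 5
New edge 1->2: forward
Forward edge: respects the existing order. Still a DAG, same toposort still valid.
Still a DAG? yes

Answer: yes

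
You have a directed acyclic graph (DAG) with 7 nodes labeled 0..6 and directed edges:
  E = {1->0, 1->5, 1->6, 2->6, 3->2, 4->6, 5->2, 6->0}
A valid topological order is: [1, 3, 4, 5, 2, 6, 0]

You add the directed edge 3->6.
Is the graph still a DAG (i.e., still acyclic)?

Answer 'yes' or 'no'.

Given toposort: [1, 3, 4, 5, 2, 6, 0]
Position of 3: index 1; position of 6: index 5
New edge 3->6: forward
Forward edge: respects the existing order. Still a DAG, same toposort still valid.
Still a DAG? yes

Answer: yes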